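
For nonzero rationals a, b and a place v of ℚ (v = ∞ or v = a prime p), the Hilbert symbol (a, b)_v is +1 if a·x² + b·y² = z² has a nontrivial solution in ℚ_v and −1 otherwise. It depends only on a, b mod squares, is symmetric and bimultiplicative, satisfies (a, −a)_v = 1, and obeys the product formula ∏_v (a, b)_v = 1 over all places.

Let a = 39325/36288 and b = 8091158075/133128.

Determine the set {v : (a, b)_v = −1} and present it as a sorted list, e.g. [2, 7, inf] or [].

Mod squares: a ≡ 91, b ≡ 646. Check v ∈ {∞, 2, 3, 5, 7, 11, 13, 17, 19, 43}.
v=43: a=43^0·(≡5), b=43^-2·(≡25) mod 43; (5|43)=-1, (25|43)=+1; (−1)^{0·-2·21}·(-1)^-2·(+1)^0 = +1.
v=3: a=3^-4·(≡1), b=3^-2·(≡1) mod 3; (1|3)=+1, (1|3)=+1; (−1)^{-4·-2·1}·(+1)^-2·(+1)^-4 = +1.
v=19: a=19^0·(≡12), b=19^1·(≡18) mod 19; (12|19)=-1, (18|19)=-1; (−1)^{0·1·9}·(-1)^1·(-1)^0 = -1.
v=13: a=13^1·(≡7), b=13^2·(≡10) mod 13; (7|13)=-1, (10|13)=+1; (−1)^{1·2·6}·(-1)^2·(+1)^1 = +1.
v=17: a=17^0·(≡14), b=17^1·(≡13) mod 17; (14|17)=-1, (13|17)=+1; (−1)^{0·1·8}·(-1)^1·(+1)^0 = -1.
v=11: a=11^2·(≡5), b=11^2·(≡7) mod 11; (5|11)=+1, (7|11)=-1; (−1)^{2·2·5}·(+1)^2·(-1)^2 = +1.
v=7: a=7^-1·(≡5), b=7^2·(≡4) mod 7; (5|7)=-1, (4|7)=+1; (−1)^{-1·2·3}·(-1)^2·(+1)^-1 = +1.
v=5: a=5^2·(≡1), b=5^2·(≡1) mod 5; (1|5)=+1, (1|5)=+1; (−1)^{2·2·2}·(+1)^2·(+1)^2 = +1.
v=∞: 91 > 0 and 646 > 0  ⇒  (a,b)_∞ = +1.
v=2: v_2(a)=-6, v_2(b)=-3; units ≡ 3, 3 (mod 8); ε·ε+αω+βω = 1·1+-6·1+-3·1 ≡ 0  ⇒  (a,b)_2 = +1.
(91, 646 / ℚ) ramifies at {17, 19}: a division algebra.

[17, 19]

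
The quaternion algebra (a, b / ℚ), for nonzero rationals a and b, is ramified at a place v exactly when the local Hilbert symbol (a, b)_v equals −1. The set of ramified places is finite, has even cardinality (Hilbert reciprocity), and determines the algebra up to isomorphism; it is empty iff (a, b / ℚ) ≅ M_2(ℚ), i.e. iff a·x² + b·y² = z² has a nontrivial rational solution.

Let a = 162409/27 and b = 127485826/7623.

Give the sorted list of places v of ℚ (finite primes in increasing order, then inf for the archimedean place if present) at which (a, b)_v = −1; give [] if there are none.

[7, 31]

(a, b) ≡ (3, 9982) mod (ℚ^×)²; places V = {2, 3, 7, 11, 13, 23, 31, ∞}.
(a,b)_31: α=2, u≡12; β=1, v≡15 (mod 31); (12|31)=-1, (15|31)=-1; sign (−1)^0·-1^1·-1^2 = -1.
(a,b)_11: α=0, u≡1; β=-2, v≡9 (mod 11); (1|11)=+1, (9|11)=+1; sign (−1)^0·+1^-2·+1^0 = +1.
(a,b)_∞: sgn(3)=+, sgn(9982)=+, so +1.
(a,b)_2: α=0, β=1; u≡3, v≡7 (mod 8); ε(u)ε(v)=1·1, αω(v)=0·0, βω(u)=1·1; sum ≡ 0  ⇒  +1.
(a,b)_7: α=0, u≡5; β=-1, v≡5 (mod 7); (5|7)=-1, (5|7)=-1; sign (−1)^0·-1^-1·-1^0 = -1.
(a,b)_13: α=2, u≡12; β=2, v≡11 (mod 13); (12|13)=+1, (11|13)=-1; sign (−1)^0·+1^2·-1^2 = +1.
(a,b)_23: α=0, u≡13; β=3, v≡22 (mod 23); (13|23)=+1, (22|23)=-1; sign (−1)^0·+1^3·-1^0 = +1.
(a,b)_3: α=-3, u≡1; β=-2, v≡1 (mod 3); (1|3)=+1, (1|3)=+1; sign (−1)^0·+1^-2·+1^-3 = +1.
(3, 9982 / ℚ) ramifies at {7, 31}: a division algebra.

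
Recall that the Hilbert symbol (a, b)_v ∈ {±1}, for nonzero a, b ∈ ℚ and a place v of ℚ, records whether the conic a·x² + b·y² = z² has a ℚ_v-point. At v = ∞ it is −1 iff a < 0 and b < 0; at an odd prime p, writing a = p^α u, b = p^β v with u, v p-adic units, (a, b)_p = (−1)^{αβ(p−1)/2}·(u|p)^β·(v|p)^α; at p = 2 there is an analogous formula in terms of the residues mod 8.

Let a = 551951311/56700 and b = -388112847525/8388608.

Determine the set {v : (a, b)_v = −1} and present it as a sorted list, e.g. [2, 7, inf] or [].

[7, 19]

Mod squares: a ≡ 11137, b ≡ -21242. Check v ∈ {∞, 2, 3, 5, 7, 13, 19, 31, 37, 43}.
v=37: a=37^1·(≡8), b=37^0·(≡3) mod 37; (8|37)=-1, (3|37)=+1; (−1)^{1·0·18}·(-1)^0·(+1)^1 = +1.
v=7: a=7^-1·(≡2), b=7^0·(≡6) mod 7; (2|7)=+1, (6|7)=-1; (−1)^{-1·0·3}·(+1)^0·(-1)^-1 = -1.
v=19: a=19^2·(≡10), b=19^1·(≡12) mod 19; (10|19)=-1, (12|19)=-1; (−1)^{2·1·9}·(-1)^1·(-1)^2 = -1.
v=2: v_2(a)=-2, v_2(b)=-23; units ≡ 1, 3 (mod 8); ε·ε+αω+βω = 0·1+-2·1+-23·0 ≡ 0  ⇒  (a,b)_2 = +1.
v=5: a=5^-2·(≡2), b=5^2·(≡3) mod 5; (2|5)=-1, (3|5)=-1; (−1)^{-2·2·2}·(-1)^2·(-1)^-2 = +1.
v=3: a=3^-4·(≡1), b=3^2·(≡1) mod 3; (1|3)=+1, (1|3)=+1; (−1)^{-4·2·1}·(+1)^2·(+1)^-4 = +1.
v=43: a=43^1·(≡4), b=43^1·(≡12) mod 43; (4|43)=+1, (12|43)=-1; (−1)^{1·1·21}·(+1)^1·(-1)^1 = +1.
v=31: a=31^2·(≡14), b=31^2·(≡13) mod 31; (14|31)=+1, (13|31)=-1; (−1)^{2·2·15}·(+1)^2·(-1)^2 = +1.
v=∞: 11137 > 0 and -21242 < 0  ⇒  (a,b)_∞ = +1.
v=13: a=13^0·(≡4), b=13^3·(≡10) mod 13; (4|13)=+1, (10|13)=+1; (−1)^{0·3·6}·(+1)^3·(+1)^0 = +1.
(11137, -21242 / ℚ) ramifies at {7, 19}: a division algebra.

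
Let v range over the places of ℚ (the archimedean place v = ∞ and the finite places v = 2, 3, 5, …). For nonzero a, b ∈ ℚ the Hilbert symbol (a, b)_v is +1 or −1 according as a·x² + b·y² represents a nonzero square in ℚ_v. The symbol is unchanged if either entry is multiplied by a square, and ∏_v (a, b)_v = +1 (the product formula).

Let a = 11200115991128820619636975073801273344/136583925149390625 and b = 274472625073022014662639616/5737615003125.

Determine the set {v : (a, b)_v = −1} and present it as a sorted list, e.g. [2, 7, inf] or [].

[7, 13]

Mod squares: a ≡ 551551, b ≡ 5. Check v ∈ {∞, 2, 3, 5, 7, 11, 13, 17, 19, 23, 29}.
v=2: v_2(a)=26, v_2(b)=18; units ≡ 7, 5 (mod 8); ε·ε+αω+βω = 1·0+26·1+18·0 ≡ 0  ⇒  (a,b)_2 = +1.
v=29: a=29^5·(≡9), b=29^4·(≡20) mod 29; (9|29)=+1, (20|29)=+1; (−1)^{5·4·14}·(+1)^4·(+1)^5 = +1.
v=5: a=5^-6·(≡4), b=5^-5·(≡1) mod 5; (4|5)=+1, (1|5)=+1; (−1)^{-6·-5·2}·(+1)^-5·(+1)^-6 = +1.
v=7: a=7^5·(≡1), b=7^4·(≡5) mod 7; (1|7)=+1, (5|7)=-1; (−1)^{5·4·3}·(+1)^4·(-1)^5 = -1.
v=11: a=11^3·(≡3), b=11^2·(≡5) mod 11; (3|11)=+1, (5|11)=+1; (−1)^{3·2·5}·(+1)^2·(+1)^3 = +1.
v=17: a=17^6·(≡12), b=17^4·(≡3) mod 17; (12|17)=-1, (3|17)=-1; (−1)^{6·4·8}·(-1)^4·(-1)^6 = +1.
v=19: a=19^3·(≡6), b=19^2·(≡17) mod 19; (6|19)=+1, (17|19)=+1; (−1)^{3·2·9}·(+1)^2·(+1)^3 = +1.
v=3: a=3^-10·(≡1), b=3^-8·(≡2) mod 3; (1|3)=+1, (2|3)=-1; (−1)^{-10·-8·1}·(+1)^-8·(-1)^-10 = +1.
v=13: a=13^3·(≡11), b=13^2·(≡6) mod 13; (11|13)=-1, (6|13)=-1; (−1)^{3·2·6}·(-1)^2·(-1)^3 = -1.
v=23: a=23^-6·(≡17), b=23^-4·(≡5) mod 23; (17|23)=-1, (5|23)=-1; (−1)^{-6·-4·11}·(-1)^-4·(-1)^-6 = +1.
v=∞: 551551 > 0 and 5 > 0  ⇒  (a,b)_∞ = +1.
(551551, 5 / ℚ) ramifies at {7, 13}: a division algebra.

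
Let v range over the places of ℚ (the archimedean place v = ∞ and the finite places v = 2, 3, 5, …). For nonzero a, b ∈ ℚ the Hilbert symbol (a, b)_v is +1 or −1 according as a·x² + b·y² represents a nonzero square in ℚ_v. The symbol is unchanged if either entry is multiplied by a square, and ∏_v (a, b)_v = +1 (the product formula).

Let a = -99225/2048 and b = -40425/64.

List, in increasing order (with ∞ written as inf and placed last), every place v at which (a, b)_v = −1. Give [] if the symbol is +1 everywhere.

[2, inf]

Mod squares: a ≡ -2, b ≡ -33. Check v ∈ {∞, 2, 3, 5, 7, 11}.
v=3: a=3^4·(≡1), b=3^1·(≡1) mod 3; (1|3)=+1, (1|3)=+1; (−1)^{4·1·1}·(+1)^1·(+1)^4 = +1.
v=5: a=5^2·(≡2), b=5^2·(≡2) mod 5; (2|5)=-1, (2|5)=-1; (−1)^{2·2·2}·(-1)^2·(-1)^2 = +1.
v=2: v_2(a)=-11, v_2(b)=-6; units ≡ 7, 7 (mod 8); ε·ε+αω+βω = 1·1+-11·0+-6·0 ≡ 1  ⇒  (a,b)_2 = -1.
v=11: a=11^0·(≡3), b=11^1·(≡6) mod 11; (3|11)=+1, (6|11)=-1; (−1)^{0·1·5}·(+1)^1·(-1)^0 = +1.
v=∞: -2 < 0 and -33 < 0  ⇒  (a,b)_∞ = -1.
v=7: a=7^2·(≡3), b=7^2·(≡1) mod 7; (3|7)=-1, (1|7)=+1; (−1)^{2·2·3}·(-1)^2·(+1)^2 = +1.
Ram(-2, -33) = {2, ∞}; no ℚ_2-point on the conic.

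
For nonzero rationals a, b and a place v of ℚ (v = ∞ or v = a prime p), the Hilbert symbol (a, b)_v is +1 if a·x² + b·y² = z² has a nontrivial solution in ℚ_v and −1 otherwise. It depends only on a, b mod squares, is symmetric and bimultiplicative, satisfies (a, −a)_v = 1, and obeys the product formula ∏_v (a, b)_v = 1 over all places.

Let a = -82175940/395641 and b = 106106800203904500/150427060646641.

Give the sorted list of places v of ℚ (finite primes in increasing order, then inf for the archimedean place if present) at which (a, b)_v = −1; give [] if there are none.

[5, 7]

Mod squares: a ≡ -385, b ≡ 5. Check v ∈ {∞, 2, 3, 5, 7, 11, 13, 17, 31, 37}.
v=13: a=13^0·(≡2), b=13^2·(≡5) mod 13; (2|13)=-1, (5|13)=-1; (−1)^{0·2·6}·(-1)^2·(-1)^0 = +1.
v=3: a=3^2·(≡2), b=3^6·(≡2) mod 3; (2|3)=-1, (2|3)=-1; (−1)^{2·6·1}·(-1)^6·(-1)^2 = +1.
v=5: a=5^1·(≡2), b=5^3·(≡1) mod 5; (2|5)=-1, (1|5)=+1; (−1)^{1·3·2}·(-1)^3·(+1)^1 = -1.
v=2: v_2(a)=2, v_2(b)=2; units ≡ 7, 5 (mod 8); ε·ε+αω+βω = 1·0+2·1+2·0 ≡ 0  ⇒  (a,b)_2 = +1.
v=31: a=31^0·(≡2), b=31^-2·(≡7) mod 31; (2|31)=+1, (7|31)=+1; (−1)^{0·-2·15}·(+1)^-2·(+1)^0 = +1.
v=∞: -385 < 0 and 5 > 0  ⇒  (a,b)_∞ = +1.
v=11: a=11^3·(≡9), b=11^4·(≡1) mod 11; (9|11)=+1, (1|11)=+1; (−1)^{3·4·5}·(+1)^4·(+1)^3 = +1.
v=37: a=37^-2·(≡23), b=37^-4·(≡13) mod 37; (23|37)=-1, (13|37)=-1; (−1)^{-2·-4·18}·(-1)^-4·(-1)^-2 = +1.
v=7: a=7^3·(≡2), b=7^6·(≡6) mod 7; (2|7)=+1, (6|7)=-1; (−1)^{3·6·3}·(+1)^6·(-1)^3 = -1.
v=17: a=17^-2·(≡6), b=17^-4·(≡3) mod 17; (6|17)=-1, (3|17)=-1; (−1)^{-2·-4·8}·(-1)^-4·(-1)^-2 = +1.
(-385, 5 / ℚ) ramifies at {5, 7}: a division algebra.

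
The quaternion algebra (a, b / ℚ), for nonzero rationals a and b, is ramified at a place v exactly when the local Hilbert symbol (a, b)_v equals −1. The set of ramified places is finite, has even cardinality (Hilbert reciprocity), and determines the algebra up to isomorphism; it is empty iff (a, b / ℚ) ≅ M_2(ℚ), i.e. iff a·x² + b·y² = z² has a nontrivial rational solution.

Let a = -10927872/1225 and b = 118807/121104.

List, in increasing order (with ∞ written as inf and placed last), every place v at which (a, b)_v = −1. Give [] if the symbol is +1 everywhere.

[17, 31]

Mod squares: a ≡ -527, b ≡ 703. Check v ∈ {∞, 2, 3, 5, 7, 13, 17, 19, 29, 31, 37}.
v=31: a=31^1·(≡9), b=31^0·(≡6) mod 31; (9|31)=+1, (6|31)=-1; (−1)^{1·0·15}·(+1)^0·(-1)^1 = -1.
v=5: a=5^-2·(≡2), b=5^0·(≡3) mod 5; (2|5)=-1, (3|5)=-1; (−1)^{-2·0·2}·(-1)^0·(-1)^-2 = +1.
v=19: a=19^0·(≡6), b=19^1·(≡18) mod 19; (6|19)=+1, (18|19)=-1; (−1)^{0·1·9}·(+1)^1·(-1)^0 = +1.
v=37: a=37^0·(≡1), b=37^1·(≡22) mod 37; (1|37)=+1, (22|37)=-1; (−1)^{0·1·18}·(+1)^1·(-1)^0 = +1.
v=3: a=3^4·(≡1), b=3^-2·(≡1) mod 3; (1|3)=+1, (1|3)=+1; (−1)^{4·-2·1}·(+1)^-2·(+1)^4 = +1.
v=13: a=13^0·(≡2), b=13^2·(≡3) mod 13; (2|13)=-1, (3|13)=+1; (−1)^{0·2·6}·(-1)^2·(+1)^0 = +1.
v=29: a=29^0·(≡20), b=29^-2·(≡6) mod 29; (20|29)=+1, (6|29)=+1; (−1)^{0·-2·14}·(+1)^-2·(+1)^0 = +1.
v=∞: -527 < 0 and 703 > 0  ⇒  (a,b)_∞ = +1.
v=7: a=7^-2·(≡6), b=7^0·(≡6) mod 7; (6|7)=-1, (6|7)=-1; (−1)^{-2·0·3}·(-1)^0·(-1)^-2 = +1.
v=17: a=17^1·(≡5), b=17^0·(≡10) mod 17; (5|17)=-1, (10|17)=-1; (−1)^{1·0·8}·(-1)^0·(-1)^1 = -1.
v=2: v_2(a)=8, v_2(b)=-4; units ≡ 1, 7 (mod 8); ε·ε+αω+βω = 0·1+8·0+-4·0 ≡ 0  ⇒  (a,b)_2 = +1.
(-527, 703 / ℚ) ramifies at {17, 31}: a division algebra.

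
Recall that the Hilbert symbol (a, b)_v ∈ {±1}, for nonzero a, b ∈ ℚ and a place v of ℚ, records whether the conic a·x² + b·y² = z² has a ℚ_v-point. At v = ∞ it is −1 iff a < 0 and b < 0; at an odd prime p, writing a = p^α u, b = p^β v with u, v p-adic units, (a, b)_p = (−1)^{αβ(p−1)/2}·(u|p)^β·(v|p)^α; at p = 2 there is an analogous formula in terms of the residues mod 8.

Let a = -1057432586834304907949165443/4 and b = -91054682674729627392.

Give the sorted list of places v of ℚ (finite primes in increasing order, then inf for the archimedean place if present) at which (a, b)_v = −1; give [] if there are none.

[7, 13, 19, inf]

Mod squares: a ≡ -1153243, b ≡ -7. Check v ∈ {∞, 2, 3, 7, 11, 13, 19, 23, 29, 31}.
v=2: v_2(a)=-2, v_2(b)=8; units ≡ 5, 1 (mod 8); ε·ε+αω+βω = 0·0+-2·0+8·1 ≡ 0  ⇒  (a,b)_2 = +1.
v=7: a=7^5·(≡5), b=7^5·(≡6) mod 7; (5|7)=-1, (6|7)=-1; (−1)^{5·5·3}·(-1)^5·(-1)^5 = -1.
v=∞: -1153243 < 0 and -7 < 0  ⇒  (a,b)_∞ = -1.
v=23: a=23^3·(≡20), b=23^2·(≡13) mod 23; (20|23)=-1, (13|23)=+1; (−1)^{3·2·11}·(-1)^2·(+1)^3 = +1.
v=31: a=31^2·(≡14), b=31^0·(≡13) mod 31; (14|31)=+1, (13|31)=-1; (−1)^{2·0·15}·(+1)^0·(-1)^2 = +1.
v=19: a=19^3·(≡14), b=19^2·(≡12) mod 19; (14|19)=-1, (12|19)=-1; (−1)^{3·2·9}·(-1)^2·(-1)^3 = -1.
v=3: a=3^0·(≡2), b=3^2·(≡2) mod 3; (2|3)=-1, (2|3)=-1; (−1)^{0·2·1}·(-1)^2·(-1)^0 = +1.
v=29: a=29^3·(≡12), b=29^2·(≡22) mod 29; (12|29)=-1, (22|29)=+1; (−1)^{3·2·14}·(-1)^2·(+1)^3 = +1.
v=13: a=13^3·(≡12), b=13^0·(≡7) mod 13; (12|13)=+1, (7|13)=-1; (−1)^{3·0·6}·(+1)^0·(-1)^3 = -1.
v=11: a=11^4·(≡8), b=11^4·(≡5) mod 11; (8|11)=-1, (5|11)=+1; (−1)^{4·4·5}·(-1)^4·(+1)^4 = +1.
(-1153243, -7 / ℚ) ramifies at {7, 13, 19, ∞}: a division algebra.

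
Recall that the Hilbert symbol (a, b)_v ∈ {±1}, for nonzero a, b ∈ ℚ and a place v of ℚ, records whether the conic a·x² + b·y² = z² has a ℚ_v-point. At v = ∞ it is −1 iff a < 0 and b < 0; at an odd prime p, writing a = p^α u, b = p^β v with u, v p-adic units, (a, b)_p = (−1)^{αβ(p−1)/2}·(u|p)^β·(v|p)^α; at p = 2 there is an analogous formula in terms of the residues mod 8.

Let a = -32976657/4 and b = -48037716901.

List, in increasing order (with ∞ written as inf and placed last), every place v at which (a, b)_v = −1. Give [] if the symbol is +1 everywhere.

[2, 17, 23, 31, 37, 43, 47, inf]

(a, b) ≡ (-74777, -48037716901) mod (ℚ^×)²; places V = {2, 3, 7, 17, 23, 31, 37, 43, 47, 53, ∞}.
(a,b)_43: α=1, u≡23; β=1, v≡4 (mod 43); (23|43)=+1, (4|43)=+1; sign (−1)^1·+1^1·+1^1 = -1.
(a,b)_17: α=0, u≡7; β=1, v≡5 (mod 17); (7|17)=-1, (5|17)=-1; sign (−1)^0·-1^1·-1^0 = -1.
(a,b)_7: α=2, u≡2; β=0, v≡1 (mod 7); (2|7)=+1, (1|7)=+1; sign (−1)^0·+1^0·+1^2 = +1.
(a,b)_23: α=0, u≡19; β=1, v≡10 (mod 23); (19|23)=-1, (10|23)=-1; sign (−1)^0·-1^1·-1^0 = -1.
(a,b)_31: α=0, u≡30; β=1, v≡18 (mod 31); (30|31)=-1, (18|31)=+1; sign (−1)^0·-1^1·+1^0 = -1.
(a,b)_3: α=2, u≡1; β=0, v≡2 (mod 3); (1|3)=+1, (2|3)=-1; sign (−1)^0·+1^0·-1^2 = +1.
(a,b)_47: α=1, u≡8; β=1, v≡25 (mod 47); (8|47)=+1, (25|47)=+1; sign (−1)^1·+1^1·+1^1 = -1.
(a,b)_∞: sgn(-74777)=−, sgn(-48037716901)=−, so -1.
(a,b)_37: α=1, u≡8; β=1, v≡7 (mod 37); (8|37)=-1, (7|37)=+1; sign (−1)^0·-1^1·+1^1 = -1.
(a,b)_53: α=0, u≡52; β=1, v≡10 (mod 53); (52|53)=+1, (10|53)=+1; sign (−1)^0·+1^1·+1^0 = +1.
(a,b)_2: α=-2, β=0; u≡7, v≡3 (mod 8); ε(u)ε(v)=1·1, αω(v)=-2·1, βω(u)=0·0; sum ≡ 1  ⇒  -1.
(-74777, -48037716901 / ℚ) ramifies at {2, 17, 23, 31, 37, 43, 47, ∞}: a division algebra.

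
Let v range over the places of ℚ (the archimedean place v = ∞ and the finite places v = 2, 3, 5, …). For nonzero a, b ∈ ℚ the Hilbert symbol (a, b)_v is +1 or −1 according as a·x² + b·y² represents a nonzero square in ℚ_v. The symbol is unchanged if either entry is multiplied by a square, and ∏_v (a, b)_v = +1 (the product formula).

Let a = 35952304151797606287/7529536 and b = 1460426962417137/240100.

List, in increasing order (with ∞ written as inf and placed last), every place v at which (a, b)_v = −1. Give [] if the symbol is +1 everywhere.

[3, 23]

Mod squares: a ≡ 23, b ≡ 57. Check v ∈ {∞, 2, 3, 5, 7, 11, 13, 19, 23}.
v=23: a=23^3·(≡4), b=23^2·(≡14) mod 23; (4|23)=+1, (14|23)=-1; (−1)^{3·2·11}·(+1)^2·(-1)^3 = -1.
v=7: a=7^-6·(≡1), b=7^-4·(≡4) mod 7; (1|7)=+1, (4|7)=+1; (−1)^{-6·-4·3}·(+1)^-4·(+1)^-6 = +1.
v=19: a=19^4·(≡16), b=19^3·(≡14) mod 19; (16|19)=+1, (14|19)=-1; (−1)^{4·3·9}·(+1)^3·(-1)^4 = +1.
v=3: a=3^8·(≡2), b=3^9·(≡1) mod 3; (2|3)=-1, (1|3)=+1; (−1)^{8·9·1}·(-1)^9·(+1)^8 = -1.
v=5: a=5^0·(≡2), b=5^-2·(≡3) mod 5; (2|5)=-1, (3|5)=-1; (−1)^{0·-2·2}·(-1)^-2·(-1)^0 = +1.
v=11: a=11^2·(≡4), b=11^2·(≡10) mod 11; (4|11)=+1, (10|11)=-1; (−1)^{2·2·5}·(+1)^2·(-1)^2 = +1.
v=13: a=13^4·(≡1), b=13^2·(≡5) mod 13; (1|13)=+1, (5|13)=-1; (−1)^{4·2·6}·(+1)^2·(-1)^4 = +1.
v=∞: 23 > 0 and 57 > 0  ⇒  (a,b)_∞ = +1.
v=2: v_2(a)=-6, v_2(b)=-2; units ≡ 7, 1 (mod 8); ε·ε+αω+βω = 1·0+-6·0+-2·0 ≡ 0  ⇒  (a,b)_2 = +1.
(23, 57 / ℚ) ramifies at {3, 23}: a division algebra.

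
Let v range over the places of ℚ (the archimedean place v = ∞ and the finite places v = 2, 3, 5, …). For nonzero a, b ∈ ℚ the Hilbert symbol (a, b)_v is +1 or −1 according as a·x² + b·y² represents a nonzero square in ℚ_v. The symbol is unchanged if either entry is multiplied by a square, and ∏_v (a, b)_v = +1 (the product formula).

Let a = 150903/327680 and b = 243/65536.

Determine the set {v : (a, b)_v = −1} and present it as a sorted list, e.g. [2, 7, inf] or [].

(a, b) ≡ (115, 3) mod (ℚ^×)²; places V = {2, 3, 5, 23, ∞}.
(a,b)_2: α=-16, β=-16; u≡3, v≡3 (mod 8); ε(u)ε(v)=1·1, αω(v)=-16·1, βω(u)=-16·1; sum ≡ 1  ⇒  -1.
(a,b)_3: α=8, u≡1; β=5, v≡1 (mod 3); (1|3)=+1, (1|3)=+1; sign (−1)^0·+1^5·+1^8 = +1.
(a,b)_5: α=-1, u≡3; β=0, v≡3 (mod 5); (3|5)=-1, (3|5)=-1; sign (−1)^0·-1^0·-1^-1 = -1.
(a,b)_∞: sgn(115)=+, sgn(3)=+, so +1.
(a,b)_23: α=1, u≡17; β=0, v≡4 (mod 23); (17|23)=-1, (4|23)=+1; sign (−1)^0·-1^0·+1^1 = +1.
|Ram(115, 3)| = 2, even; anisotropic at {2, 5}.

[2, 5]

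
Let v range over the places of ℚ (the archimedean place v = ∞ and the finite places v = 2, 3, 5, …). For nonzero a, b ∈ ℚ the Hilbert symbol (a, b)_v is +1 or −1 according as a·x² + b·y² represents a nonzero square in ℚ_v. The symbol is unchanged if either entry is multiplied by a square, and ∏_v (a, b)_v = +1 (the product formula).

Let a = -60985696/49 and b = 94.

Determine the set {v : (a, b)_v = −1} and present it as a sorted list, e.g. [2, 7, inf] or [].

[2, 41, 43, 47]

Mod squares: a ≡ -3811606, b ≡ 94. Check v ∈ {∞, 2, 7, 23, 41, 43, 47}.
v=43: a=43^1·(≡21), b=43^0·(≡8) mod 43; (21|43)=+1, (8|43)=-1; (−1)^{1·0·21}·(+1)^0·(-1)^1 = -1.
v=2: v_2(a)=5, v_2(b)=1; units ≡ 5, 7 (mod 8); ε·ε+αω+βω = 0·1+5·0+1·1 ≡ 1  ⇒  (a,b)_2 = -1.
v=41: a=41^1·(≡3), b=41^0·(≡12) mod 41; (3|41)=-1, (12|41)=-1; (−1)^{1·0·20}·(-1)^0·(-1)^1 = -1.
v=7: a=7^-2·(≡5), b=7^0·(≡3) mod 7; (5|7)=-1, (3|7)=-1; (−1)^{-2·0·3}·(-1)^0·(-1)^-2 = +1.
v=∞: -3811606 < 0 and 94 > 0  ⇒  (a,b)_∞ = +1.
v=23: a=23^1·(≡1), b=23^0·(≡2) mod 23; (1|23)=+1, (2|23)=+1; (−1)^{1·0·11}·(+1)^0·(+1)^1 = +1.
v=47: a=47^1·(≡4), b=47^1·(≡2) mod 47; (4|47)=+1, (2|47)=+1; (−1)^{1·1·23}·(+1)^1·(+1)^1 = -1.
|Ram(-3811606, 94)| = 4, even; anisotropic at {2, 41, 43, 47}.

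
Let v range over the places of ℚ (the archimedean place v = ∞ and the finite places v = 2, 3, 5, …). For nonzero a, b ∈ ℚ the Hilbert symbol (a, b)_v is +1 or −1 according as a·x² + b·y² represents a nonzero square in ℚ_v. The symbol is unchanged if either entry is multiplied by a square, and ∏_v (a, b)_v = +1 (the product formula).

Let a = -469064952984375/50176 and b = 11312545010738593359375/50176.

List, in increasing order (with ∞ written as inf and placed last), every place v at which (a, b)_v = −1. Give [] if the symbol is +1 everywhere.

[3, 11, 23, 31]

Mod squares: a ≡ -31, b ≡ 31119. Check v ∈ {∞, 2, 3, 5, 7, 11, 23, 31, 41}.
v=41: a=41^2·(≡9), b=41^3·(≡18) mod 41; (9|41)=+1, (18|41)=+1; (−1)^{2·3·20}·(+1)^3·(+1)^2 = +1.
v=5: a=5^6·(≡4), b=5^8·(≡4) mod 5; (4|5)=+1, (4|5)=+1; (−1)^{6·8·2}·(+1)^8·(+1)^6 = +1.
v=∞: -31 < 0 and 31119 > 0  ⇒  (a,b)_∞ = +1.
v=11: a=11^2·(≡8), b=11^3·(≡8) mod 11; (8|11)=-1, (8|11)=-1; (−1)^{2·3·5}·(-1)^3·(-1)^2 = -1.
v=2: v_2(a)=-10, v_2(b)=-10; units ≡ 1, 7 (mod 8); ε·ε+αω+βω = 0·1+-10·0+-10·0 ≡ 0  ⇒  (a,b)_2 = +1.
v=3: a=3^2·(≡2), b=3^3·(≡2) mod 3; (2|3)=-1, (2|3)=-1; (−1)^{2·3·1}·(-1)^3·(-1)^2 = -1.
v=23: a=23^2·(≡15), b=23^3·(≡17) mod 23; (15|23)=-1, (17|23)=-1; (−1)^{2·3·11}·(-1)^3·(-1)^2 = -1.
v=7: a=7^-2·(≡4), b=7^-2·(≡4) mod 7; (4|7)=+1, (4|7)=+1; (−1)^{-2·-2·3}·(+1)^-2·(+1)^-2 = +1.
v=31: a=31^1·(≡21), b=31^2·(≡21) mod 31; (21|31)=-1, (21|31)=-1; (−1)^{1·2·15}·(-1)^2·(-1)^1 = -1.
(-31, 31119 / ℚ) ramifies at {3, 11, 23, 31}: a division algebra.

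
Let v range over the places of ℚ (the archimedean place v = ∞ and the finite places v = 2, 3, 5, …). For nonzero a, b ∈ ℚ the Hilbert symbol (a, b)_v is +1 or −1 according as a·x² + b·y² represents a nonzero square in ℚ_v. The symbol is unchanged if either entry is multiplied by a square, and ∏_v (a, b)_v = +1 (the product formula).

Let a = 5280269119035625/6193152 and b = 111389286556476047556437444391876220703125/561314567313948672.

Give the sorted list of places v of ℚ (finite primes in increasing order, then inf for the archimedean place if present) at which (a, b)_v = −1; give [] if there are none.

(a, b) ≡ (149226, 3570) mod (ℚ^×)²; places V = {2, 3, 5, 7, 11, 13, 17, 19, 23, 31, ∞}.
(a,b)_13: α=2, u≡10; β=2, v≡8 (mod 13); (10|13)=+1, (8|13)=-1; sign (−1)^0·+1^2·-1^2 = +1.
(a,b)_2: α=-15, β=-37; u≡5, v≡1 (mod 8); ε(u)ε(v)=0·0, αω(v)=-15·0, βω(u)=-37·1; sum ≡ 1  ⇒  -1.
(a,b)_7: α=-1, u≡6; β=-5, v≡5 (mod 7); (6|7)=-1, (5|7)=-1; sign (−1)^1·-1^-5·-1^-1 = -1.
(a,b)_5: α=4, u≡1; β=15, v≡4 (mod 5); (1|5)=+1, (4|5)=+1; sign (−1)^0·+1^15·+1^4 = +1.
(a,b)_∞: sgn(149226)=+, sgn(3570)=+, so +1.
(a,b)_23: α=0, u≡13; β=2, v≡19 (mod 23); (13|23)=+1, (19|23)=-1; sign (−1)^0·+1^2·-1^0 = +1.
(a,b)_19: α=1, u≡7; β=2, v≡4 (mod 19); (7|19)=+1, (4|19)=+1; sign (−1)^0·+1^2·+1^1 = +1.
(a,b)_17: α=1, u≡6; β=3, v≡11 (mod 17); (6|17)=-1, (11|17)=-1; sign (−1)^0·-1^3·-1^1 = +1.
(a,b)_31: α=2, u≡22; β=6, v≡14 (mod 31); (22|31)=-1, (14|31)=+1; sign (−1)^0·-1^6·+1^2 = +1.
(a,b)_3: α=-3, u≡2; β=-5, v≡2 (mod 3); (2|3)=-1, (2|3)=-1; sign (−1)^1·-1^-5·-1^-3 = -1.
(a,b)_11: α=5, u≡9; β=10, v≡6 (mod 11); (9|11)=+1, (6|11)=-1; sign (−1)^0·+1^10·-1^5 = -1.
Ram(149226, 3570) = {2, 3, 7, 11}; no ℚ_2-point on the conic.

[2, 3, 7, 11]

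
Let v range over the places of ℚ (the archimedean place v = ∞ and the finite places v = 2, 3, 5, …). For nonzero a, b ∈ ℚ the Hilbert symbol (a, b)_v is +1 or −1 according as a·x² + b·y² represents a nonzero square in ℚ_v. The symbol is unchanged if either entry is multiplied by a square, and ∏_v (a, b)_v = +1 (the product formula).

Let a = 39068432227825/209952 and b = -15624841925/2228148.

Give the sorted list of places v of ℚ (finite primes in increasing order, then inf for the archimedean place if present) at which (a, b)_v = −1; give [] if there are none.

(a, b) ≡ (34034, -1001) mod (ℚ^×)²; places V = {2, 3, 5, 7, 11, 13, 17, 23, 37, ∞}.
(a,b)_5: α=2, u≡4; β=2, v≡1 (mod 5); (4|5)=+1, (1|5)=+1; sign (−1)^0·+1^2·+1^2 = +1.
(a,b)_∞: sgn(34034)=+, sgn(-1001)=−, so +1.
(a,b)_11: α=1, u≡3; β=3, v≡8 (mod 11); (3|11)=+1, (8|11)=-1; sign (−1)^1·+1^3·-1^1 = +1.
(a,b)_2: α=-5, β=-2; u≡1, v≡7 (mod 8); ε(u)ε(v)=0·1, αω(v)=-5·0, βω(u)=-2·0; sum ≡ 0  ⇒  +1.
(a,b)_3: α=-8, u≡2; β=-4, v≡1 (mod 3); (2|3)=-1, (1|3)=+1; sign (−1)^0·-1^-4·+1^-8 = +1.
(a,b)_7: α=3, u≡2; β=3, v≡2 (mod 7); (2|7)=+1, (2|7)=+1; sign (−1)^1·+1^3·+1^3 = -1.
(a,b)_13: α=1, u≡8; β=-1, v≡12 (mod 13); (8|13)=-1, (12|13)=+1; sign (−1)^0·-1^-1·+1^1 = -1.
(a,b)_37: α=4, u≡15; β=2, v≡22 (mod 37); (15|37)=-1, (22|37)=-1; sign (−1)^0·-1^2·-1^4 = +1.
(a,b)_23: α=0, u≡21; β=-2, v≡21 (mod 23); (21|23)=-1, (21|23)=-1; sign (−1)^0·-1^-2·-1^0 = +1.
(a,b)_17: α=1, u≡4; β=0, v≡16 (mod 17); (4|17)=+1, (16|17)=+1; sign (−1)^0·+1^0·+1^1 = +1.
Ram(34034, -1001) = {7, 13}; no ℚ_7-point on the conic.

[7, 13]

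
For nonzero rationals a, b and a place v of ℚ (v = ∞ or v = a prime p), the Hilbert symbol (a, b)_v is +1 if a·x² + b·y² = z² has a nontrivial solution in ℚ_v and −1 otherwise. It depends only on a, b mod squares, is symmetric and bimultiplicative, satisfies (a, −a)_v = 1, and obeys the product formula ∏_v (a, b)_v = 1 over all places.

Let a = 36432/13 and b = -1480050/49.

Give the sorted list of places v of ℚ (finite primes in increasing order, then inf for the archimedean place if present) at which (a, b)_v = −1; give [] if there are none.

[11, 13]

(a, b) ≡ (3289, -6578) mod (ℚ^×)²; places V = {2, 3, 5, 7, 11, 13, 23, ∞}.
(a,b)_3: α=2, u≡1; β=2, v≡1 (mod 3); (1|3)=+1, (1|3)=+1; sign (−1)^0·+1^2·+1^2 = +1.
(a,b)_2: α=4, β=1; u≡1, v≡7 (mod 8); ε(u)ε(v)=0·1, αω(v)=4·0, βω(u)=1·0; sum ≡ 0  ⇒  +1.
(a,b)_13: α=-1, u≡6; β=1, v≡3 (mod 13); (6|13)=-1, (3|13)=+1; sign (−1)^0·-1^1·+1^-1 = -1.
(a,b)_23: α=1, u≡21; β=1, v≡9 (mod 23); (21|23)=-1, (9|23)=+1; sign (−1)^1·-1^1·+1^1 = +1.
(a,b)_7: α=0, u≡3; β=-2, v≡2 (mod 7); (3|7)=-1, (2|7)=+1; sign (−1)^0·-1^-2·+1^0 = +1.
(a,b)_∞: sgn(3289)=+, sgn(-6578)=−, so +1.
(a,b)_11: α=1, u≡6; β=1, v≡7 (mod 11); (6|11)=-1, (7|11)=-1; sign (−1)^1·-1^1·-1^1 = -1.
(a,b)_5: α=0, u≡4; β=2, v≡2 (mod 5); (4|5)=+1, (2|5)=-1; sign (−1)^0·+1^2·-1^0 = +1.
Ram(3289, -6578) = {11, 13}; no ℚ_11-point on the conic.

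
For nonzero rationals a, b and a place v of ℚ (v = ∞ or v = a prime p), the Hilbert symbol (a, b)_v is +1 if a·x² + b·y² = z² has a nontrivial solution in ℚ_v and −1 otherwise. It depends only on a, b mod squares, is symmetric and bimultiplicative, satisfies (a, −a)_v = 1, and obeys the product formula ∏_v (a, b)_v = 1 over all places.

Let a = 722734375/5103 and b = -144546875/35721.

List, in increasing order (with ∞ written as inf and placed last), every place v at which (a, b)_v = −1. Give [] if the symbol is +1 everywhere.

(a, b) ≡ (385, -11) mod (ℚ^×)²; places V = {2, 3, 5, 7, 11, 29, ∞}.
(a,b)_2: α=0, β=0; u≡1, v≡5 (mod 8); ε(u)ε(v)=0·0, αω(v)=0·1, βω(u)=0·0; sum ≡ 0  ⇒  +1.
(a,b)_3: α=-6, u≡1; β=-6, v≡1 (mod 3); (1|3)=+1, (1|3)=+1; sign (−1)^0·+1^-6·+1^-6 = +1.
(a,b)_∞: sgn(385)=+, sgn(-11)=−, so +1.
(a,b)_5: α=7, u≡2; β=6, v≡4 (mod 5); (2|5)=-1, (4|5)=+1; sign (−1)^0·-1^6·+1^7 = +1.
(a,b)_11: α=1, u≡7; β=1, v≡2 (mod 11); (7|11)=-1, (2|11)=-1; sign (−1)^1·-1^1·-1^1 = -1.
(a,b)_29: α=2, u≡11; β=2, v≡3 (mod 29); (11|29)=-1, (3|29)=-1; sign (−1)^0·-1^2·-1^2 = +1.
(a,b)_7: α=-1, u≡6; β=-2, v≡3 (mod 7); (6|7)=-1, (3|7)=-1; sign (−1)^0·-1^-2·-1^-1 = -1.
|Ram(385, -11)| = 2, even; anisotropic at {7, 11}.

[7, 11]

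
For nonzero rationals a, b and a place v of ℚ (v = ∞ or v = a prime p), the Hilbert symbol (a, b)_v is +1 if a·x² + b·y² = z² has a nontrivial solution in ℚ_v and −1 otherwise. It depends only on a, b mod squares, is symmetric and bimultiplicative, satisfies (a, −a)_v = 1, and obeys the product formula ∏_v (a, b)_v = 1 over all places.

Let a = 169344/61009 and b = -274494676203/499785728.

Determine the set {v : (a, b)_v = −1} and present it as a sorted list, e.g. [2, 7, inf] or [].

[11, 17]

(a, b) ≡ (6, -374) mod (ℚ^×)²; places V = {2, 3, 7, 11, 13, 17, 19, 43, ∞}.
(a,b)_∞: sgn(6)=+, sgn(-374)=−, so +1.
(a,b)_13: α=-2, u≡11; β=-2, v≡12 (mod 13); (11|13)=-1, (12|13)=+1; sign (−1)^0·-1^-2·+1^-2 = +1.
(a,b)_19: α=-2, u≡11; β=-2, v≡7 (mod 19); (11|19)=+1, (7|19)=+1; sign (−1)^0·+1^-2·+1^-2 = +1.
(a,b)_3: α=3, u≡2; β=8, v≡1 (mod 3); (2|3)=-1, (1|3)=+1; sign (−1)^0·-1^8·+1^3 = +1.
(a,b)_11: α=0, u≡7; β=3, v≡7 (mod 11); (7|11)=-1, (7|11)=-1; sign (−1)^0·-1^3·-1^0 = -1.
(a,b)_7: α=2, u≡3; β=0, v≡1 (mod 7); (3|7)=-1, (1|7)=+1; sign (−1)^0·-1^0·+1^2 = +1.
(a,b)_17: α=0, u≡11; β=1, v≡6 (mod 17); (11|17)=-1, (6|17)=-1; sign (−1)^0·-1^1·-1^0 = -1.
(a,b)_43: α=0, u≡31; β=2, v≡24 (mod 43); (31|43)=+1, (24|43)=+1; sign (−1)^0·+1^2·+1^0 = +1.
(a,b)_2: α=7, β=-13; u≡3, v≡5 (mod 8); ε(u)ε(v)=1·0, αω(v)=7·1, βω(u)=-13·1; sum ≡ 0  ⇒  +1.
Ram(6, -374) = {11, 17}; no ℚ_11-point on the conic.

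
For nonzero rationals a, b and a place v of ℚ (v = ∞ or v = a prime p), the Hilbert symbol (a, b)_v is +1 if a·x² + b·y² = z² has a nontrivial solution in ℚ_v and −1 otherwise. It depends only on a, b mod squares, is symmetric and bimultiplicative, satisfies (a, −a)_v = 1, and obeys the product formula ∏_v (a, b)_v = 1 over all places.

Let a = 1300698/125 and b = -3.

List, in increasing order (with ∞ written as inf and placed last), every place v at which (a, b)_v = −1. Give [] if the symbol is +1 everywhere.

(a, b) ≡ (80290, -3) mod (ℚ^×)²; places V = {2, 3, 5, 7, 31, 37, ∞}.
(a,b)_31: α=1, u≡15; β=0, v≡28 (mod 31); (15|31)=-1, (28|31)=+1; sign (−1)^0·-1^0·+1^1 = +1.
(a,b)_37: α=1, u≡32; β=0, v≡34 (mod 37); (32|37)=-1, (34|37)=+1; sign (−1)^0·-1^0·+1^1 = +1.
(a,b)_2: α=1, β=0; u≡1, v≡5 (mod 8); ε(u)ε(v)=0·0, αω(v)=1·1, βω(u)=0·0; sum ≡ 1  ⇒  -1.
(a,b)_5: α=-3, u≡3; β=0, v≡2 (mod 5); (3|5)=-1, (2|5)=-1; sign (−1)^0·-1^0·-1^-3 = -1.
(a,b)_∞: sgn(80290)=+, sgn(-3)=−, so +1.
(a,b)_7: α=1, u≡1; β=0, v≡4 (mod 7); (1|7)=+1, (4|7)=+1; sign (−1)^0·+1^0·+1^1 = +1.
(a,b)_3: α=4, u≡1; β=1, v≡2 (mod 3); (1|3)=+1, (2|3)=-1; sign (−1)^0·+1^1·-1^4 = +1.
|Ram(80290, -3)| = 2, even; anisotropic at {2, 5}.

[2, 5]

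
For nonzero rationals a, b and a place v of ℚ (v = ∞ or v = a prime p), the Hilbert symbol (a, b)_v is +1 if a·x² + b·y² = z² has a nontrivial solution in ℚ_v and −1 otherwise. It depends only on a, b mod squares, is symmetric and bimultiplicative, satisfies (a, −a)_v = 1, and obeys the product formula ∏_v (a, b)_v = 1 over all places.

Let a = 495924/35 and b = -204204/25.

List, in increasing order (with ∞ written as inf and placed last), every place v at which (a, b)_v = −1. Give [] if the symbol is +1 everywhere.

(a, b) ≡ (15015, -51051) mod (ℚ^×)²; places V = {2, 3, 5, 7, 11, 13, 17, ∞}.
(a,b)_13: α=1, u≡5; β=1, v≡4 (mod 13); (5|13)=-1, (4|13)=+1; sign (−1)^0·-1^1·+1^1 = -1.
(a,b)_∞: sgn(15015)=+, sgn(-51051)=−, so +1.
(a,b)_11: α=1, u≡3; β=1, v≡5 (mod 11); (3|11)=+1, (5|11)=+1; sign (−1)^1·+1^1·+1^1 = -1.
(a,b)_3: α=1, u≡1; β=1, v≡2 (mod 3); (1|3)=+1, (2|3)=-1; sign (−1)^1·+1^1·-1^1 = +1.
(a,b)_17: α=2, u≡16; β=1, v≡3 (mod 17); (16|17)=+1, (3|17)=-1; sign (−1)^0·+1^1·-1^2 = +1.
(a,b)_2: α=2, β=2; u≡7, v≡5 (mod 8); ε(u)ε(v)=1·0, αω(v)=2·1, βω(u)=2·0; sum ≡ 0  ⇒  +1.
(a,b)_7: α=-1, u≡6; β=1, v≡1 (mod 7); (6|7)=-1, (1|7)=+1; sign (−1)^1·-1^1·+1^-1 = +1.
(a,b)_5: α=-1, u≡2; β=-2, v≡1 (mod 5); (2|5)=-1, (1|5)=+1; sign (−1)^0·-1^-2·+1^-1 = +1.
(15015, -51051 / ℚ) ramifies at {11, 13}: a division algebra.

[11, 13]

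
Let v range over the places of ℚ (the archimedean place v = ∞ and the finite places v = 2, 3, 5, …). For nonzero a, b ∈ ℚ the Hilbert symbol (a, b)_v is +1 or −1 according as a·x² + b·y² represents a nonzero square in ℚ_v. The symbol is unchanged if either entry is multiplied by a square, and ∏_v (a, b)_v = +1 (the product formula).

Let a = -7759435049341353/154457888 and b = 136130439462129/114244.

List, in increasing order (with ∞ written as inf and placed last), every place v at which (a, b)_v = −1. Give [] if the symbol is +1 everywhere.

[3, 17, 23, 29]

(a, b) ≡ (-68034, 215441) mod (ℚ^×)²; places V = {2, 3, 7, 13, 17, 19, 23, 29, ∞}.
(a,b)_23: α=1, u≡13; β=1, v≡8 (mod 23); (13|23)=+1, (8|23)=+1; sign (−1)^1·+1^1·+1^1 = -1.
(a,b)_2: α=-5, β=-2; u≡7, v≡1 (mod 8); ε(u)ε(v)=1·0, αω(v)=-5·0, βω(u)=-2·0; sum ≡ 0  ⇒  +1.
(a,b)_29: α=1, u≡3; β=1, v≡25 (mod 29); (3|29)=-1, (25|29)=+1; sign (−1)^0·-1^1·+1^1 = -1.
(a,b)_7: α=4, u≡5; β=4, v≡2 (mod 7); (5|7)=-1, (2|7)=+1; sign (−1)^0·-1^4·+1^4 = +1.
(a,b)_13: α=-6, u≡2; β=-4, v≡2 (mod 13); (2|13)=-1, (2|13)=-1; sign (−1)^0·-1^-4·-1^-6 = +1.
(a,b)_3: α=7, u≡2; β=6, v≡2 (mod 3); (2|3)=-1, (2|3)=-1; sign (−1)^0·-1^6·-1^7 = -1.
(a,b)_19: α=4, u≡17; β=3, v≡2 (mod 19); (17|19)=+1, (2|19)=-1; sign (−1)^0·+1^3·-1^4 = +1.
(a,b)_17: α=1, u≡3; β=1, v≡4 (mod 17); (3|17)=-1, (4|17)=+1; sign (−1)^0·-1^1·+1^1 = -1.
(a,b)_∞: sgn(-68034)=−, sgn(215441)=+, so +1.
Ram(-68034, 215441) = {3, 17, 23, 29}; no ℚ_3-point on the conic.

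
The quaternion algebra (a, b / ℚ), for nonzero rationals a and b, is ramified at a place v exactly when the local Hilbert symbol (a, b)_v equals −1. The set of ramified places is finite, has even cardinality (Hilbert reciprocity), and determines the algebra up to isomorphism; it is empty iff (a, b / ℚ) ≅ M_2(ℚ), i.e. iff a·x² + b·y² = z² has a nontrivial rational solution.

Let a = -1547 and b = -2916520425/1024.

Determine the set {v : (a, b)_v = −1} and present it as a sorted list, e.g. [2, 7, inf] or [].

Mod squares: a ≡ -1547, b ≡ -29393. Check v ∈ {∞, 2, 3, 5, 7, 13, 17, 19}.
v=7: a=7^1·(≡3), b=7^3·(≡1) mod 7; (3|7)=-1, (1|7)=+1; (−1)^{1·3·3}·(-1)^3·(+1)^1 = +1.
v=13: a=13^1·(≡11), b=13^1·(≡10) mod 13; (11|13)=-1, (10|13)=+1; (−1)^{1·1·6}·(-1)^1·(+1)^1 = -1.
v=2: v_2(a)=0, v_2(b)=-10; units ≡ 5, 7 (mod 8); ε·ε+αω+βω = 0·1+0·0+-10·1 ≡ 0  ⇒  (a,b)_2 = +1.
v=5: a=5^0·(≡3), b=5^2·(≡2) mod 5; (3|5)=-1, (2|5)=-1; (−1)^{0·2·2}·(-1)^2·(-1)^0 = +1.
v=∞: -1547 < 0 and -29393 < 0  ⇒  (a,b)_∞ = -1.
v=3: a=3^0·(≡1), b=3^4·(≡1) mod 3; (1|3)=+1, (1|3)=+1; (−1)^{0·4·1}·(+1)^4·(+1)^0 = +1.
v=19: a=19^0·(≡11), b=19^1·(≡9) mod 19; (11|19)=+1, (9|19)=+1; (−1)^{0·1·9}·(+1)^1·(+1)^0 = +1.
v=17: a=17^1·(≡11), b=17^1·(≡12) mod 17; (11|17)=-1, (12|17)=-1; (−1)^{1·1·8}·(-1)^1·(-1)^1 = +1.
|Ram(-1547, -29393)| = 2, even; anisotropic at {13, ∞}.

[13, inf]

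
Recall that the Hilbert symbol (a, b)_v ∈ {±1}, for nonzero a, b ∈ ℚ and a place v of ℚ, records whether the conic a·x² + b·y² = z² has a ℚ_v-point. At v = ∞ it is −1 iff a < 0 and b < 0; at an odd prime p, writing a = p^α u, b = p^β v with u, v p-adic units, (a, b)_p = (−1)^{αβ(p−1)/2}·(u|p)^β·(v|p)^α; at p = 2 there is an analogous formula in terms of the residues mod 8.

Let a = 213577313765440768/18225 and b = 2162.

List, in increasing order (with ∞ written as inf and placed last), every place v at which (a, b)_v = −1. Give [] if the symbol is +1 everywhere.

Mod squares: a ≡ 4224517, b ≡ 2162. Check v ∈ {∞, 2, 3, 5, 11, 13, 17, 19, 23, 29, 41, 47}.
v=29: a=29^1·(≡9), b=29^0·(≡16) mod 29; (9|29)=+1, (16|29)=+1; (−1)^{1·0·14}·(+1)^0·(+1)^1 = +1.
v=23: a=23^2·(≡17), b=23^1·(≡2) mod 23; (17|23)=-1, (2|23)=+1; (−1)^{2·1·11}·(-1)^1·(+1)^2 = -1.
v=5: a=5^-2·(≡2), b=5^0·(≡2) mod 5; (2|5)=-1, (2|5)=-1; (−1)^{-2·0·2}·(-1)^0·(-1)^-2 = +1.
v=11: a=11^1·(≡4), b=11^0·(≡6) mod 11; (4|11)=+1, (6|11)=-1; (−1)^{1·0·5}·(+1)^0·(-1)^1 = -1.
v=19: a=19^1·(≡5), b=19^0·(≡15) mod 19; (5|19)=+1, (15|19)=-1; (−1)^{1·0·9}·(+1)^0·(-1)^1 = -1.
v=41: a=41^1·(≡5), b=41^0·(≡30) mod 41; (5|41)=+1, (30|41)=-1; (−1)^{1·0·20}·(+1)^0·(-1)^1 = -1.
v=17: a=17^1·(≡7), b=17^0·(≡3) mod 17; (7|17)=-1, (3|17)=-1; (−1)^{1·0·8}·(-1)^0·(-1)^1 = -1.
v=∞: 4224517 > 0 and 2162 > 0  ⇒  (a,b)_∞ = +1.
v=2: v_2(a)=8, v_2(b)=1; units ≡ 5, 1 (mod 8); ε·ε+αω+βω = 0·0+8·0+1·1 ≡ 1  ⇒  (a,b)_2 = -1.
v=47: a=47^2·(≡34), b=47^1·(≡46) mod 47; (34|47)=+1, (46|47)=-1; (−1)^{2·1·23}·(+1)^1·(-1)^2 = +1.
v=13: a=13^2·(≡7), b=13^0·(≡4) mod 13; (7|13)=-1, (4|13)=+1; (−1)^{2·0·6}·(-1)^0·(+1)^2 = +1.
v=3: a=3^-6·(≡1), b=3^0·(≡2) mod 3; (1|3)=+1, (2|3)=-1; (−1)^{-6·0·1}·(+1)^0·(-1)^-6 = +1.
(4224517, 2162 / ℚ) ramifies at {2, 11, 17, 19, 23, 41}: a division algebra.

[2, 11, 17, 19, 23, 41]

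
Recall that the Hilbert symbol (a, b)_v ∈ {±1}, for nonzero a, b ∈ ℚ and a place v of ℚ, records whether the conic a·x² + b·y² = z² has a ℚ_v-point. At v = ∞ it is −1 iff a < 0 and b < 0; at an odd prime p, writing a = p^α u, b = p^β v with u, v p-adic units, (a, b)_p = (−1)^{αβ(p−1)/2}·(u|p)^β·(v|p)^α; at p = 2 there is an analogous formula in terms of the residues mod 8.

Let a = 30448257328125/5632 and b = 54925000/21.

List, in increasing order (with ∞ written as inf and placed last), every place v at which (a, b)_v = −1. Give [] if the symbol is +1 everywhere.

[2, 3, 5, 7, 11, 13]

Mod squares: a ≡ 462, b ≡ 2730. Check v ∈ {∞, 2, 3, 5, 7, 11, 13, 19}.
v=3: a=3^3·(≡1), b=3^-1·(≡1) mod 3; (1|3)=+1, (1|3)=+1; (−1)^{3·-1·1}·(+1)^-1·(+1)^3 = -1.
v=19: a=19^2·(≡6), b=19^0·(≡14) mod 19; (6|19)=+1, (14|19)=-1; (−1)^{2·0·9}·(+1)^0·(-1)^2 = +1.
v=5: a=5^6·(≡2), b=5^5·(≡1) mod 5; (2|5)=-1, (1|5)=+1; (−1)^{6·5·2}·(-1)^5·(+1)^6 = -1.
v=11: a=11^-1·(≡9), b=11^0·(≡2) mod 11; (9|11)=+1, (2|11)=-1; (−1)^{-1·0·5}·(+1)^0·(-1)^-1 = -1.
v=13: a=13^4·(≡7), b=13^3·(≡5) mod 13; (7|13)=-1, (5|13)=-1; (−1)^{4·3·6}·(-1)^3·(-1)^4 = -1.
v=7: a=7^1·(≡6), b=7^-1·(≡6) mod 7; (6|7)=-1, (6|7)=-1; (−1)^{1·-1·3}·(-1)^-1·(-1)^1 = -1.
v=2: v_2(a)=-9, v_2(b)=3; units ≡ 7, 5 (mod 8); ε·ε+αω+βω = 1·0+-9·1+3·0 ≡ 1  ⇒  (a,b)_2 = -1.
v=∞: 462 > 0 and 2730 > 0  ⇒  (a,b)_∞ = +1.
Ram(462, 2730) = {2, 3, 5, 7, 11, 13}; no ℚ_2-point on the conic.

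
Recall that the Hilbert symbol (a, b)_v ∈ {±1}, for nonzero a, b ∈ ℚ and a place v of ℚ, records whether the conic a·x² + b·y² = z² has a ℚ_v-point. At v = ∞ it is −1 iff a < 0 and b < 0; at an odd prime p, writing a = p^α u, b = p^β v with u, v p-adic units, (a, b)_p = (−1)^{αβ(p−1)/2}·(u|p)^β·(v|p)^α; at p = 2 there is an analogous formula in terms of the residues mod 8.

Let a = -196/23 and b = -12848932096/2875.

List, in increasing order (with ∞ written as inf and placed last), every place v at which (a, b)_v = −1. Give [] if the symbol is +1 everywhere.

Mod squares: a ≡ -23, b ≡ -697015. Check v ∈ {∞, 2, 5, 7, 11, 13, 19, 23, 29}.
v=∞: -23 < 0 and -697015 < 0  ⇒  (a,b)_∞ = -1.
v=11: a=11^0·(≡2), b=11^1·(≡7) mod 11; (2|11)=-1, (7|11)=-1; (−1)^{0·1·5}·(-1)^1·(-1)^0 = -1.
v=7: a=7^2·(≡5), b=7^2·(≡5) mod 7; (5|7)=-1, (5|7)=-1; (−1)^{2·2·3}·(-1)^2·(-1)^2 = +1.
v=29: a=29^0·(≡23), b=29^1·(≡4) mod 29; (23|29)=+1, (4|29)=+1; (−1)^{0·1·14}·(+1)^1·(+1)^0 = +1.
v=19: a=19^0·(≡8), b=19^1·(≡1) mod 19; (8|19)=-1, (1|19)=+1; (−1)^{0·1·9}·(-1)^1·(+1)^0 = -1.
v=23: a=23^-1·(≡11), b=23^-1·(≡1) mod 23; (11|23)=-1, (1|23)=+1; (−1)^{-1·-1·11}·(-1)^-1·(+1)^-1 = +1.
v=13: a=13^0·(≡9), b=13^2·(≡8) mod 13; (9|13)=+1, (8|13)=-1; (−1)^{0·2·6}·(+1)^2·(-1)^0 = +1.
v=5: a=5^0·(≡3), b=5^-3·(≡3) mod 5; (3|5)=-1, (3|5)=-1; (−1)^{0·-3·2}·(-1)^-3·(-1)^0 = -1.
v=2: v_2(a)=2, v_2(b)=8; units ≡ 1, 1 (mod 8); ε·ε+αω+βω = 0·0+2·0+8·0 ≡ 0  ⇒  (a,b)_2 = +1.
|Ram(-23, -697015)| = 4, even; anisotropic at {5, 11, 19, ∞}.

[5, 11, 19, inf]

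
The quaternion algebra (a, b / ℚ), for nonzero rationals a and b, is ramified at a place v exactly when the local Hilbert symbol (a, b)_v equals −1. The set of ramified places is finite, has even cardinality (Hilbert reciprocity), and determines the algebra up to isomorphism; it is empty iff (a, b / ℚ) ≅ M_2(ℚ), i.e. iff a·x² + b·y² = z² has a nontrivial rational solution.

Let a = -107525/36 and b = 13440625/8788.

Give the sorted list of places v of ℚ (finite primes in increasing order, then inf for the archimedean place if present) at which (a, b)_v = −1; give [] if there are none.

Mod squares: a ≡ -4301, b ≡ 279565. Check v ∈ {∞, 2, 3, 5, 11, 13, 17, 23}.
v=∞: -4301 < 0 and 279565 > 0  ⇒  (a,b)_∞ = +1.
v=17: a=17^1·(≡8), b=17^1·(≡11) mod 17; (8|17)=+1, (11|17)=-1; (−1)^{1·1·8}·(+1)^1·(-1)^1 = -1.
v=3: a=3^-2·(≡1), b=3^0·(≡1) mod 3; (1|3)=+1, (1|3)=+1; (−1)^{-2·0·1}·(+1)^0·(+1)^-2 = +1.
v=5: a=5^2·(≡4), b=5^5·(≡2) mod 5; (4|5)=+1, (2|5)=-1; (−1)^{2·5·2}·(+1)^5·(-1)^2 = +1.
v=13: a=13^0·(≡5), b=13^-3·(≡4) mod 13; (5|13)=-1, (4|13)=+1; (−1)^{0·-3·6}·(-1)^-3·(+1)^0 = -1.
v=11: a=11^1·(≡5), b=11^1·(≡5) mod 11; (5|11)=+1, (5|11)=+1; (−1)^{1·1·5}·(+1)^1·(+1)^1 = -1.
v=23: a=23^1·(≡19), b=23^1·(≡7) mod 23; (19|23)=-1, (7|23)=-1; (−1)^{1·1·11}·(-1)^1·(-1)^1 = -1.
v=2: v_2(a)=-2, v_2(b)=-2; units ≡ 3, 5 (mod 8); ε·ε+αω+βω = 1·0+-2·1+-2·1 ≡ 0  ⇒  (a,b)_2 = +1.
Ram(-4301, 279565) = {11, 13, 17, 23}; no ℚ_11-point on the conic.

[11, 13, 17, 23]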